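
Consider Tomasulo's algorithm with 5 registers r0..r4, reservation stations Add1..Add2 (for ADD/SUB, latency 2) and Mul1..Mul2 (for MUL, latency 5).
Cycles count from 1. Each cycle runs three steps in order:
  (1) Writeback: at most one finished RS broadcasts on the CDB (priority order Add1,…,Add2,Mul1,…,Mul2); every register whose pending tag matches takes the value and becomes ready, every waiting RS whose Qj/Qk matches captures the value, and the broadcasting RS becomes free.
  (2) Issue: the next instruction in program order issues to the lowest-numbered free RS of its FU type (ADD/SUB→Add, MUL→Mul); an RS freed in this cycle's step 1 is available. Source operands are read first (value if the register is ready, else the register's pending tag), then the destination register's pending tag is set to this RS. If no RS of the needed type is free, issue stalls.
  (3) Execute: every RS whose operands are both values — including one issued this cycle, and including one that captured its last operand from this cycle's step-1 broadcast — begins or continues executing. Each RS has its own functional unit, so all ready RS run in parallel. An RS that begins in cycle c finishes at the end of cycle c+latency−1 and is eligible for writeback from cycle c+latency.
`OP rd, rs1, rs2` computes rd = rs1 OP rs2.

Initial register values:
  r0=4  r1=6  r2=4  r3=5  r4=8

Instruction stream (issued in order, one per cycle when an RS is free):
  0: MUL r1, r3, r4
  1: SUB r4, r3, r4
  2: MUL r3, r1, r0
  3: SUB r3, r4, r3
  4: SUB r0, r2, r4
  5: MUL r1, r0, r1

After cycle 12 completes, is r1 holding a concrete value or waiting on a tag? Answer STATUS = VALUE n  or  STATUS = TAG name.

STATUS = VALUE 280

  c1: issue MUL r1<-Mul1  regs: r0:4,r1:Mul1,r2:4,r3:5,r4:8
  c2: issue SUB r4<-Add1  regs: r0:4,r1:Mul1,r2:4,r3:5,r4:Add1
  c3: issue MUL r3<-Mul2  regs: r0:4,r1:Mul1,r2:4,r3:Mul2,r4:Add1
  c4: CDB Add1=-3; issue SUB r3<-Add1  regs: r0:4,r1:Mul1,r2:4,r3:Add1,r4:-3
  c5: issue SUB r0<-Add2  regs: r0:Add2,r1:Mul1,r2:4,r3:Add1,r4:-3
  c6: CDB Mul1=40; issue MUL r1<-Mul1  regs: r0:Add2,r1:Mul1,r2:4,r3:Add1,r4:-3
  c7: CDB Add2=7  regs: r0:7,r1:Mul1,r2:4,r3:Add1,r4:-3
  c8: -  regs: r0:7,r1:Mul1,r2:4,r3:Add1,r4:-3
  c9: -  regs: r0:7,r1:Mul1,r2:4,r3:Add1,r4:-3
  c10: -  regs: r0:7,r1:Mul1,r2:4,r3:Add1,r4:-3
  c11: CDB Mul2=160  regs: r0:7,r1:Mul1,r2:4,r3:Add1,r4:-3
  c12: CDB Mul1=280  regs: r0:7,r1:280,r2:4,r3:Add1,r4:-3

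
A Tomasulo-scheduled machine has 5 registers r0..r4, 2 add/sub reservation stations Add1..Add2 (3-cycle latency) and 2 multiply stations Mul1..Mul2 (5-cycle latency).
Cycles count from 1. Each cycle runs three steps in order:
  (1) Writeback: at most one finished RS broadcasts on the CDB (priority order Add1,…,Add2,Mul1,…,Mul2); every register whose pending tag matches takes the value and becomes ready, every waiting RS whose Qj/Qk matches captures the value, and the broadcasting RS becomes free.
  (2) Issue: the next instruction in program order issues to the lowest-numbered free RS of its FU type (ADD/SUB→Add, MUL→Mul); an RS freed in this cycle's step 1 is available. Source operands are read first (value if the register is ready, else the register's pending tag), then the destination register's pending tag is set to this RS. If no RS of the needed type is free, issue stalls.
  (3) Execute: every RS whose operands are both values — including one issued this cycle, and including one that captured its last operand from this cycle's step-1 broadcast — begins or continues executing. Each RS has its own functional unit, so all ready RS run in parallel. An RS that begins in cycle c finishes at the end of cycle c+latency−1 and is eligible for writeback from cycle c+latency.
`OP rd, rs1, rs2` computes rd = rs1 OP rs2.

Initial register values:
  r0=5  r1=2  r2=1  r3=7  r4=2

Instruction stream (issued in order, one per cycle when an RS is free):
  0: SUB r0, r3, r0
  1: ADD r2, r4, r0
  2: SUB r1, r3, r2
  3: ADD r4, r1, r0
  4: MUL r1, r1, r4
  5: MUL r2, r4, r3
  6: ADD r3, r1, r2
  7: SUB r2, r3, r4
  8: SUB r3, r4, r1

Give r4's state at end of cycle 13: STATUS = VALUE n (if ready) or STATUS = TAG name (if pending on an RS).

STATUS = VALUE 5

cycle 1: issue SUB r0<-Add1 // r0:Add1,r1:2,r2:1,r3:7,r4:2
cycle 2: issue ADD r2<-Add2 // r0:Add1,r1:2,r2:Add2,r3:7,r4:2
cycle 3: stall // r0:Add1,r1:2,r2:Add2,r3:7,r4:2
cycle 4: CDB Add1=2; issue SUB r1<-Add1 // r0:2,r1:Add1,r2:Add2,r3:7,r4:2
cycle 5: stall // r0:2,r1:Add1,r2:Add2,r3:7,r4:2
cycle 6: stall // r0:2,r1:Add1,r2:Add2,r3:7,r4:2
cycle 7: CDB Add2=4; issue ADD r4<-Add2 // r0:2,r1:Add1,r2:4,r3:7,r4:Add2
cycle 8: issue MUL r1<-Mul1 // r0:2,r1:Mul1,r2:4,r3:7,r4:Add2
cycle 9: issue MUL r2<-Mul2 // r0:2,r1:Mul1,r2:Mul2,r3:7,r4:Add2
cycle 10: CDB Add1=3; issue ADD r3<-Add1 // r0:2,r1:Mul1,r2:Mul2,r3:Add1,r4:Add2
cycle 11: stall // r0:2,r1:Mul1,r2:Mul2,r3:Add1,r4:Add2
cycle 12: stall // r0:2,r1:Mul1,r2:Mul2,r3:Add1,r4:Add2
cycle 13: CDB Add2=5; issue SUB r2<-Add2 // r0:2,r1:Mul1,r2:Add2,r3:Add1,r4:5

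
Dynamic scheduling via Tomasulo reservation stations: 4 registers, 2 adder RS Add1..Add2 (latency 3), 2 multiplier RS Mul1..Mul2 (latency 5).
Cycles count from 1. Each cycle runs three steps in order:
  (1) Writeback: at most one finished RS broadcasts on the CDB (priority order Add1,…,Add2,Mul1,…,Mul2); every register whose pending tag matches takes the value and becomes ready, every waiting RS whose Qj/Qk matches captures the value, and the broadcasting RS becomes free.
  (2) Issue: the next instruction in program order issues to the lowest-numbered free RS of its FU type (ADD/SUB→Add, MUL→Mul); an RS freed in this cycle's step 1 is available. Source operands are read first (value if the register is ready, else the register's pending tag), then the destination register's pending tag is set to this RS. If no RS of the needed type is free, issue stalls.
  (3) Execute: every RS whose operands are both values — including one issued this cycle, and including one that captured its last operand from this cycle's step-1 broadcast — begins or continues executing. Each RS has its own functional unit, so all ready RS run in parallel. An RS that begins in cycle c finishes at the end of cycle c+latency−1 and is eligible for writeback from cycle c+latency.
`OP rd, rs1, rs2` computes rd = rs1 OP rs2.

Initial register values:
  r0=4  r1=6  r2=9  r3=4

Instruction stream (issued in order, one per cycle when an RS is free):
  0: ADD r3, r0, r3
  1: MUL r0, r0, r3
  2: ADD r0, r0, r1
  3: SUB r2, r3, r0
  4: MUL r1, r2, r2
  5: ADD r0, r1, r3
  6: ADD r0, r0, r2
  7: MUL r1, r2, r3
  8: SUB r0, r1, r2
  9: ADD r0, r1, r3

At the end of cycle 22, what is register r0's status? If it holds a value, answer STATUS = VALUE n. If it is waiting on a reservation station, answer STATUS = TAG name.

STATUS = TAG Add1

cycle 1: issue ADD r3<-Add1 // r0:4,r1:6,r2:9,r3:Add1
cycle 2: issue MUL r0<-Mul1 // r0:Mul1,r1:6,r2:9,r3:Add1
cycle 3: issue ADD r0<-Add2 // r0:Add2,r1:6,r2:9,r3:Add1
cycle 4: CDB Add1=8; issue SUB r2<-Add1 // r0:Add2,r1:6,r2:Add1,r3:8
cycle 5: issue MUL r1<-Mul2 // r0:Add2,r1:Mul2,r2:Add1,r3:8
cycle 6: stall // r0:Add2,r1:Mul2,r2:Add1,r3:8
cycle 7: stall // r0:Add2,r1:Mul2,r2:Add1,r3:8
cycle 8: stall // r0:Add2,r1:Mul2,r2:Add1,r3:8
cycle 9: CDB Mul1=32; stall // r0:Add2,r1:Mul2,r2:Add1,r3:8
cycle 10: stall // r0:Add2,r1:Mul2,r2:Add1,r3:8
cycle 11: stall // r0:Add2,r1:Mul2,r2:Add1,r3:8
cycle 12: CDB Add2=38; issue ADD r0<-Add2 // r0:Add2,r1:Mul2,r2:Add1,r3:8
cycle 13: stall // r0:Add2,r1:Mul2,r2:Add1,r3:8
cycle 14: stall // r0:Add2,r1:Mul2,r2:Add1,r3:8
cycle 15: CDB Add1=-30; issue ADD r0<-Add1 // r0:Add1,r1:Mul2,r2:-30,r3:8
cycle 16: issue MUL r1<-Mul1 // r0:Add1,r1:Mul1,r2:-30,r3:8
cycle 17: stall // r0:Add1,r1:Mul1,r2:-30,r3:8
cycle 18: stall // r0:Add1,r1:Mul1,r2:-30,r3:8
cycle 19: stall // r0:Add1,r1:Mul1,r2:-30,r3:8
cycle 20: CDB Mul2=900; stall // r0:Add1,r1:Mul1,r2:-30,r3:8
cycle 21: CDB Mul1=-240; stall // r0:Add1,r1:-240,r2:-30,r3:8
cycle 22: stall // r0:Add1,r1:-240,r2:-30,r3:8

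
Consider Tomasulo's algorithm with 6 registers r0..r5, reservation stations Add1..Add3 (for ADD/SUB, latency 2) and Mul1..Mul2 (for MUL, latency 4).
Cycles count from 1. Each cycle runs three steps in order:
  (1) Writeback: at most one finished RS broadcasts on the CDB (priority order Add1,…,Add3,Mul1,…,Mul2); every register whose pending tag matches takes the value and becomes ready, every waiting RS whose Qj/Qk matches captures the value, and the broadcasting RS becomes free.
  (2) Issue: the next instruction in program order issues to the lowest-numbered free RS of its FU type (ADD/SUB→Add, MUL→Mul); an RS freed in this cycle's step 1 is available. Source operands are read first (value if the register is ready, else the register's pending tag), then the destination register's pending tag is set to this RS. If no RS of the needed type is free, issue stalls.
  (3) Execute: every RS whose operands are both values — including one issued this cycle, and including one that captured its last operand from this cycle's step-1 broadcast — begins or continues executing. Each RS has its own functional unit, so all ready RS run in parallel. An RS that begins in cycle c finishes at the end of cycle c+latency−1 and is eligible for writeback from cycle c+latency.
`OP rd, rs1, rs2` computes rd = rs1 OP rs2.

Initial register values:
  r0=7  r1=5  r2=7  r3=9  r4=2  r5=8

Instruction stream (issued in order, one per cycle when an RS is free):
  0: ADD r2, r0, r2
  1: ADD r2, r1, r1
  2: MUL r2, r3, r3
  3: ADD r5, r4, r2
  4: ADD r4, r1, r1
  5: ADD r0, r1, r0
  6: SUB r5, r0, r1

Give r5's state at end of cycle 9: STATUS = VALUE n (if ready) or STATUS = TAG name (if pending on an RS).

cycle 1: issue ADD r2<-Add1 // r0:7,r1:5,r2:Add1,r3:9,r4:2,r5:8
cycle 2: issue ADD r2<-Add2 // r0:7,r1:5,r2:Add2,r3:9,r4:2,r5:8
cycle 3: CDB Add1=14; issue MUL r2<-Mul1 // r0:7,r1:5,r2:Mul1,r3:9,r4:2,r5:8
cycle 4: CDB Add2=10; issue ADD r5<-Add1 // r0:7,r1:5,r2:Mul1,r3:9,r4:2,r5:Add1
cycle 5: issue ADD r4<-Add2 // r0:7,r1:5,r2:Mul1,r3:9,r4:Add2,r5:Add1
cycle 6: issue ADD r0<-Add3 // r0:Add3,r1:5,r2:Mul1,r3:9,r4:Add2,r5:Add1
cycle 7: CDB Add2=10; issue SUB r5<-Add2 // r0:Add3,r1:5,r2:Mul1,r3:9,r4:10,r5:Add2
cycle 8: CDB Add3=12 // r0:12,r1:5,r2:Mul1,r3:9,r4:10,r5:Add2
cycle 9: CDB Mul1=81 // r0:12,r1:5,r2:81,r3:9,r4:10,r5:Add2

STATUS = TAG Add2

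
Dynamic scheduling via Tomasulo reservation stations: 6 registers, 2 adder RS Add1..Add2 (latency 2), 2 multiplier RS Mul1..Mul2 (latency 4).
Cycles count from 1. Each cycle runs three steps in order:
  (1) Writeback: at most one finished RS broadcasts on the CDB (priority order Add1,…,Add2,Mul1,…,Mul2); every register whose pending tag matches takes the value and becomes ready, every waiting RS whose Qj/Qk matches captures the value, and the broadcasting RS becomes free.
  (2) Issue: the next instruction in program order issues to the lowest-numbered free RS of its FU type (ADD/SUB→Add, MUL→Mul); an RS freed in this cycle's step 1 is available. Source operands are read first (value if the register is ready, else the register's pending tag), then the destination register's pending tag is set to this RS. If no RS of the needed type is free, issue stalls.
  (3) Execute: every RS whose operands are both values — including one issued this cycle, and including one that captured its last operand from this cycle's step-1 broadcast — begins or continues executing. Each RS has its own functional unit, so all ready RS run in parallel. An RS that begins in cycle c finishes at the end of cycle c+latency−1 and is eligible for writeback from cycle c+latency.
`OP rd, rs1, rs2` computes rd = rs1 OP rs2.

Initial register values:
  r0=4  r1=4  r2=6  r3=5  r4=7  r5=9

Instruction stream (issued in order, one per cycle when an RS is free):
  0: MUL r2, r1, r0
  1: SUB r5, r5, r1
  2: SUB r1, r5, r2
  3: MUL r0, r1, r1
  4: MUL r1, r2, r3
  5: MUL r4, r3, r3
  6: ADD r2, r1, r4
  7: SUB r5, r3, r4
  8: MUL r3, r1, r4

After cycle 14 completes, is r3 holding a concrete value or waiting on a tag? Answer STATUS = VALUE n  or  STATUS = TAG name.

STATUS = TAG Mul2

  c1: issue MUL r2<-Mul1  regs: r0:4,r1:4,r2:Mul1,r3:5,r4:7,r5:9
  c2: issue SUB r5<-Add1  regs: r0:4,r1:4,r2:Mul1,r3:5,r4:7,r5:Add1
  c3: issue SUB r1<-Add2  regs: r0:4,r1:Add2,r2:Mul1,r3:5,r4:7,r5:Add1
  c4: CDB Add1=5; issue MUL r0<-Mul2  regs: r0:Mul2,r1:Add2,r2:Mul1,r3:5,r4:7,r5:5
  c5: CDB Mul1=16; issue MUL r1<-Mul1  regs: r0:Mul2,r1:Mul1,r2:16,r3:5,r4:7,r5:5
  c6: stall  regs: r0:Mul2,r1:Mul1,r2:16,r3:5,r4:7,r5:5
  c7: CDB Add2=-11; stall  regs: r0:Mul2,r1:Mul1,r2:16,r3:5,r4:7,r5:5
  c8: stall  regs: r0:Mul2,r1:Mul1,r2:16,r3:5,r4:7,r5:5
  c9: CDB Mul1=80; issue MUL r4<-Mul1  regs: r0:Mul2,r1:80,r2:16,r3:5,r4:Mul1,r5:5
  c10: issue ADD r2<-Add1  regs: r0:Mul2,r1:80,r2:Add1,r3:5,r4:Mul1,r5:5
  c11: CDB Mul2=121; issue SUB r5<-Add2  regs: r0:121,r1:80,r2:Add1,r3:5,r4:Mul1,r5:Add2
  c12: issue MUL r3<-Mul2  regs: r0:121,r1:80,r2:Add1,r3:Mul2,r4:Mul1,r5:Add2
  c13: CDB Mul1=25  regs: r0:121,r1:80,r2:Add1,r3:Mul2,r4:25,r5:Add2
  c14: -  regs: r0:121,r1:80,r2:Add1,r3:Mul2,r4:25,r5:Add2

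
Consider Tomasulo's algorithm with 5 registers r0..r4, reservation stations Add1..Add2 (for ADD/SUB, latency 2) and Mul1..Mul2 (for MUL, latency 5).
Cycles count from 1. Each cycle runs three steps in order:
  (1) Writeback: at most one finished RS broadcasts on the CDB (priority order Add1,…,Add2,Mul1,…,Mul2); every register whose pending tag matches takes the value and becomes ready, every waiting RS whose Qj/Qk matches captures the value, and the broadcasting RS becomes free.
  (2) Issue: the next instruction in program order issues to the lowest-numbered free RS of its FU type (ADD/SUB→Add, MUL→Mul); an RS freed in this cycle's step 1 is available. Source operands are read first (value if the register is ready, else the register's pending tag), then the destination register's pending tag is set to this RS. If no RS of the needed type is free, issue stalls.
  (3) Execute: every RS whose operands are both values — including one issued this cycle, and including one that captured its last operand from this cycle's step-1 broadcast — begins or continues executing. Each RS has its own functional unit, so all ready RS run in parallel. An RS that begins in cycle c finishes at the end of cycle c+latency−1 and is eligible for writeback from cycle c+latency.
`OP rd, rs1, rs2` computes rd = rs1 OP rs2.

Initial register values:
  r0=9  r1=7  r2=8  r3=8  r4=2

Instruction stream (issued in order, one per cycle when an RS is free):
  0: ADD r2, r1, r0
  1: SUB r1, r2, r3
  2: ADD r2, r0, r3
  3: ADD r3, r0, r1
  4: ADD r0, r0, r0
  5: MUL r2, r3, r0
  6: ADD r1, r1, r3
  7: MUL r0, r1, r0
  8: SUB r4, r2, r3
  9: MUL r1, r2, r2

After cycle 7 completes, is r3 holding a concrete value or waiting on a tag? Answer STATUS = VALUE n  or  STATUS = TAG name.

STATUS = TAG Add1

c1: issue ADD r2<-Add1 | r0:9,r1:7,r2:Add1,r3:8,r4:2
c2: issue SUB r1<-Add2 | r0:9,r1:Add2,r2:Add1,r3:8,r4:2
c3: CDB Add1=16; issue ADD r2<-Add1 | r0:9,r1:Add2,r2:Add1,r3:8,r4:2
c4: stall | r0:9,r1:Add2,r2:Add1,r3:8,r4:2
c5: CDB Add1=17; issue ADD r3<-Add1 | r0:9,r1:Add2,r2:17,r3:Add1,r4:2
c6: CDB Add2=8; issue ADD r0<-Add2 | r0:Add2,r1:8,r2:17,r3:Add1,r4:2
c7: issue MUL r2<-Mul1 | r0:Add2,r1:8,r2:Mul1,r3:Add1,r4:2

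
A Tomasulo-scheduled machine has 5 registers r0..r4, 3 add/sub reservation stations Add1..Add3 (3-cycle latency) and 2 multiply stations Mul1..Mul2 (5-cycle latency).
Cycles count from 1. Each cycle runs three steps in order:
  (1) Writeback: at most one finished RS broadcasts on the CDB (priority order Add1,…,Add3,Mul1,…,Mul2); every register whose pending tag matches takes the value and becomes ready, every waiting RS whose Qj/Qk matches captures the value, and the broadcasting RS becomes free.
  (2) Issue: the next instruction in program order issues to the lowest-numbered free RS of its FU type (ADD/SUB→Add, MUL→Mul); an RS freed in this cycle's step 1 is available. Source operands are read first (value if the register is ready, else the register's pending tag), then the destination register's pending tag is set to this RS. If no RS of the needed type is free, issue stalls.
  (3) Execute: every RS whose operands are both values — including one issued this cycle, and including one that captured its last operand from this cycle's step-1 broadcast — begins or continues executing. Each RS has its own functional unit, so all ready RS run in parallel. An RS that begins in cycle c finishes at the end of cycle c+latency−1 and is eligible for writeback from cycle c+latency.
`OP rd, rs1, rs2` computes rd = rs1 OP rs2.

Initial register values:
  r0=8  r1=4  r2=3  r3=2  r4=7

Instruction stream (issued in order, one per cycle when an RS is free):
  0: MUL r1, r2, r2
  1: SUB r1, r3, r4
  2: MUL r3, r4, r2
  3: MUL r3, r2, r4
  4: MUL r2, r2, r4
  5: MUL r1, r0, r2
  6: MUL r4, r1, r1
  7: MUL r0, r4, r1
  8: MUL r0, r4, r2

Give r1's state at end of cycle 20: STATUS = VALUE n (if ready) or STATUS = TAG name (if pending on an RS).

STATUS = VALUE 168

  c1: issue MUL r1<-Mul1  regs: r0:8,r1:Mul1,r2:3,r3:2,r4:7
  c2: issue SUB r1<-Add1  regs: r0:8,r1:Add1,r2:3,r3:2,r4:7
  c3: issue MUL r3<-Mul2  regs: r0:8,r1:Add1,r2:3,r3:Mul2,r4:7
  c4: stall  regs: r0:8,r1:Add1,r2:3,r3:Mul2,r4:7
  c5: CDB Add1=-5; stall  regs: r0:8,r1:-5,r2:3,r3:Mul2,r4:7
  c6: CDB Mul1=9; issue MUL r3<-Mul1  regs: r0:8,r1:-5,r2:3,r3:Mul1,r4:7
  c7: stall  regs: r0:8,r1:-5,r2:3,r3:Mul1,r4:7
  c8: CDB Mul2=21; issue MUL r2<-Mul2  regs: r0:8,r1:-5,r2:Mul2,r3:Mul1,r4:7
  c9: stall  regs: r0:8,r1:-5,r2:Mul2,r3:Mul1,r4:7
  c10: stall  regs: r0:8,r1:-5,r2:Mul2,r3:Mul1,r4:7
  c11: CDB Mul1=21; issue MUL r1<-Mul1  regs: r0:8,r1:Mul1,r2:Mul2,r3:21,r4:7
  c12: stall  regs: r0:8,r1:Mul1,r2:Mul2,r3:21,r4:7
  c13: CDB Mul2=21; issue MUL r4<-Mul2  regs: r0:8,r1:Mul1,r2:21,r3:21,r4:Mul2
  c14: stall  regs: r0:8,r1:Mul1,r2:21,r3:21,r4:Mul2
  c15: stall  regs: r0:8,r1:Mul1,r2:21,r3:21,r4:Mul2
  c16: stall  regs: r0:8,r1:Mul1,r2:21,r3:21,r4:Mul2
  c17: stall  regs: r0:8,r1:Mul1,r2:21,r3:21,r4:Mul2
  c18: CDB Mul1=168; issue MUL r0<-Mul1  regs: r0:Mul1,r1:168,r2:21,r3:21,r4:Mul2
  c19: stall  regs: r0:Mul1,r1:168,r2:21,r3:21,r4:Mul2
  c20: stall  regs: r0:Mul1,r1:168,r2:21,r3:21,r4:Mul2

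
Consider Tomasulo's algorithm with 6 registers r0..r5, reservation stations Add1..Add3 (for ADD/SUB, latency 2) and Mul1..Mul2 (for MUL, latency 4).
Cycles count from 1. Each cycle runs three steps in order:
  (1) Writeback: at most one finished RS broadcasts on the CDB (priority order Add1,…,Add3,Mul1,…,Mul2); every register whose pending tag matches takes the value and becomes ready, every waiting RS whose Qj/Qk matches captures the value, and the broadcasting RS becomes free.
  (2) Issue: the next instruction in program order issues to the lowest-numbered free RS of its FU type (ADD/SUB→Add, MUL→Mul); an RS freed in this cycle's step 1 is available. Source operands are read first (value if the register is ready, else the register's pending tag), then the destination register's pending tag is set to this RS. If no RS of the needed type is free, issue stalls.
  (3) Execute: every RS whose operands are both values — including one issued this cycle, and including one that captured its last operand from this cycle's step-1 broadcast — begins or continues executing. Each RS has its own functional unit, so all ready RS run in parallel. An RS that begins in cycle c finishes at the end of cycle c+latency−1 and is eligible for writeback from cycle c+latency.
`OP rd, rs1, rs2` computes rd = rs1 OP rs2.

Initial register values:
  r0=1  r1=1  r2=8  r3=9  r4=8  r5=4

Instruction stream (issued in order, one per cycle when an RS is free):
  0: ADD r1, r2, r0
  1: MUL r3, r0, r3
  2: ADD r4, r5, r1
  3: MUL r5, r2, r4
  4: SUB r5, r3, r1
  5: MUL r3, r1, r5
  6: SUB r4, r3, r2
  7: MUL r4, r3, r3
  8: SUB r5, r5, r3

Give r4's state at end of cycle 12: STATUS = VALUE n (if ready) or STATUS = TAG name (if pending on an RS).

c1: issue ADD r1<-Add1 | r0:1,r1:Add1,r2:8,r3:9,r4:8,r5:4
c2: issue MUL r3<-Mul1 | r0:1,r1:Add1,r2:8,r3:Mul1,r4:8,r5:4
c3: CDB Add1=9; issue ADD r4<-Add1 | r0:1,r1:9,r2:8,r3:Mul1,r4:Add1,r5:4
c4: issue MUL r5<-Mul2 | r0:1,r1:9,r2:8,r3:Mul1,r4:Add1,r5:Mul2
c5: CDB Add1=13; issue SUB r5<-Add1 | r0:1,r1:9,r2:8,r3:Mul1,r4:13,r5:Add1
c6: CDB Mul1=9; issue MUL r3<-Mul1 | r0:1,r1:9,r2:8,r3:Mul1,r4:13,r5:Add1
c7: issue SUB r4<-Add2 | r0:1,r1:9,r2:8,r3:Mul1,r4:Add2,r5:Add1
c8: CDB Add1=0; stall | r0:1,r1:9,r2:8,r3:Mul1,r4:Add2,r5:0
c9: CDB Mul2=104; issue MUL r4<-Mul2 | r0:1,r1:9,r2:8,r3:Mul1,r4:Mul2,r5:0
c10: issue SUB r5<-Add1 | r0:1,r1:9,r2:8,r3:Mul1,r4:Mul2,r5:Add1
c11: - | r0:1,r1:9,r2:8,r3:Mul1,r4:Mul2,r5:Add1
c12: CDB Mul1=0 | r0:1,r1:9,r2:8,r3:0,r4:Mul2,r5:Add1

STATUS = TAG Mul2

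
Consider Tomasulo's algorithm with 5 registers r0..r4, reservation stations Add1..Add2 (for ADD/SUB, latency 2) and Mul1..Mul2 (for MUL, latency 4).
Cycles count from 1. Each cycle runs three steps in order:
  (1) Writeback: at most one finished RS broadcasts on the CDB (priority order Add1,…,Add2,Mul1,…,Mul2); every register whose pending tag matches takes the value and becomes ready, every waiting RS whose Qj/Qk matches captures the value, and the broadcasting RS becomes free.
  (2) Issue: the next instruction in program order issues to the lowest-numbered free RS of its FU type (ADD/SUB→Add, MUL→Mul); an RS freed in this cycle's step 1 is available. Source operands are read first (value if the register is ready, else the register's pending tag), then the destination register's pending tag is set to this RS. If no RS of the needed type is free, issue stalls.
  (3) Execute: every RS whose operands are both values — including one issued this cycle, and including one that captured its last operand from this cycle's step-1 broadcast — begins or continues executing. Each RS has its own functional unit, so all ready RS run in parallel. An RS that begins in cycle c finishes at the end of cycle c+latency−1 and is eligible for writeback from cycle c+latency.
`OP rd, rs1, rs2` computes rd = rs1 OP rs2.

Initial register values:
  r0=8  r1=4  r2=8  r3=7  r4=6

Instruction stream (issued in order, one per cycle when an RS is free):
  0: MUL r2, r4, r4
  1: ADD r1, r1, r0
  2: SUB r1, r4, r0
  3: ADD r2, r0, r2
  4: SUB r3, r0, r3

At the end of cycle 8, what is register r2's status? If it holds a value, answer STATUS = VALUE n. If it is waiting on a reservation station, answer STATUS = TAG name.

cycle 1: issue MUL r2<-Mul1 // r0:8,r1:4,r2:Mul1,r3:7,r4:6
cycle 2: issue ADD r1<-Add1 // r0:8,r1:Add1,r2:Mul1,r3:7,r4:6
cycle 3: issue SUB r1<-Add2 // r0:8,r1:Add2,r2:Mul1,r3:7,r4:6
cycle 4: CDB Add1=12; issue ADD r2<-Add1 // r0:8,r1:Add2,r2:Add1,r3:7,r4:6
cycle 5: CDB Add2=-2; issue SUB r3<-Add2 // r0:8,r1:-2,r2:Add1,r3:Add2,r4:6
cycle 6: CDB Mul1=36 // r0:8,r1:-2,r2:Add1,r3:Add2,r4:6
cycle 7: CDB Add2=1 // r0:8,r1:-2,r2:Add1,r3:1,r4:6
cycle 8: CDB Add1=44 // r0:8,r1:-2,r2:44,r3:1,r4:6

STATUS = VALUE 44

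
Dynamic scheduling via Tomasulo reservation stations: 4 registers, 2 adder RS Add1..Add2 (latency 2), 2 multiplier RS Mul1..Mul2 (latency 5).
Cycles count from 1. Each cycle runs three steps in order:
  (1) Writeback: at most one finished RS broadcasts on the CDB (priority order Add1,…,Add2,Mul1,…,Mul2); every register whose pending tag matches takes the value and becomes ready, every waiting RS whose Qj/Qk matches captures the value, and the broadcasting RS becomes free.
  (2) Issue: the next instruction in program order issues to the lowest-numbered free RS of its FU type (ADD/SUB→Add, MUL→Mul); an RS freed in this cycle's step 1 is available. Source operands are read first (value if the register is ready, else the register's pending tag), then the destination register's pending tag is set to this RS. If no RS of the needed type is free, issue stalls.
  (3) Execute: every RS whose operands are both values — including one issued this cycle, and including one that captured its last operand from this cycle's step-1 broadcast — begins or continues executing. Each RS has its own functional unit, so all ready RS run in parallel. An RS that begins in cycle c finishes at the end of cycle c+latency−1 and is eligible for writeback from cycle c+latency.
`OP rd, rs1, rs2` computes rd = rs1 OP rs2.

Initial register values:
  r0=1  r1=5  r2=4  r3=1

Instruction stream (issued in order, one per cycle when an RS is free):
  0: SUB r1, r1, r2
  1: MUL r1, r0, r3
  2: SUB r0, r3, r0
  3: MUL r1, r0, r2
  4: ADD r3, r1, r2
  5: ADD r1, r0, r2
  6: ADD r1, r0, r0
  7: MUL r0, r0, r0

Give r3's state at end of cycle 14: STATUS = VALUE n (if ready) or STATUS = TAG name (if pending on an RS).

STATUS = VALUE 4

  c1: issue SUB r1<-Add1  regs: r0:1,r1:Add1,r2:4,r3:1
  c2: issue MUL r1<-Mul1  regs: r0:1,r1:Mul1,r2:4,r3:1
  c3: CDB Add1=1; issue SUB r0<-Add1  regs: r0:Add1,r1:Mul1,r2:4,r3:1
  c4: issue MUL r1<-Mul2  regs: r0:Add1,r1:Mul2,r2:4,r3:1
  c5: CDB Add1=0; issue ADD r3<-Add1  regs: r0:0,r1:Mul2,r2:4,r3:Add1
  c6: issue ADD r1<-Add2  regs: r0:0,r1:Add2,r2:4,r3:Add1
  c7: CDB Mul1=1; stall  regs: r0:0,r1:Add2,r2:4,r3:Add1
  c8: CDB Add2=4; issue ADD r1<-Add2  regs: r0:0,r1:Add2,r2:4,r3:Add1
  c9: issue MUL r0<-Mul1  regs: r0:Mul1,r1:Add2,r2:4,r3:Add1
  c10: CDB Add2=0  regs: r0:Mul1,r1:0,r2:4,r3:Add1
  c11: CDB Mul2=0  regs: r0:Mul1,r1:0,r2:4,r3:Add1
  c12: -  regs: r0:Mul1,r1:0,r2:4,r3:Add1
  c13: CDB Add1=4  regs: r0:Mul1,r1:0,r2:4,r3:4
  c14: CDB Mul1=0  regs: r0:0,r1:0,r2:4,r3:4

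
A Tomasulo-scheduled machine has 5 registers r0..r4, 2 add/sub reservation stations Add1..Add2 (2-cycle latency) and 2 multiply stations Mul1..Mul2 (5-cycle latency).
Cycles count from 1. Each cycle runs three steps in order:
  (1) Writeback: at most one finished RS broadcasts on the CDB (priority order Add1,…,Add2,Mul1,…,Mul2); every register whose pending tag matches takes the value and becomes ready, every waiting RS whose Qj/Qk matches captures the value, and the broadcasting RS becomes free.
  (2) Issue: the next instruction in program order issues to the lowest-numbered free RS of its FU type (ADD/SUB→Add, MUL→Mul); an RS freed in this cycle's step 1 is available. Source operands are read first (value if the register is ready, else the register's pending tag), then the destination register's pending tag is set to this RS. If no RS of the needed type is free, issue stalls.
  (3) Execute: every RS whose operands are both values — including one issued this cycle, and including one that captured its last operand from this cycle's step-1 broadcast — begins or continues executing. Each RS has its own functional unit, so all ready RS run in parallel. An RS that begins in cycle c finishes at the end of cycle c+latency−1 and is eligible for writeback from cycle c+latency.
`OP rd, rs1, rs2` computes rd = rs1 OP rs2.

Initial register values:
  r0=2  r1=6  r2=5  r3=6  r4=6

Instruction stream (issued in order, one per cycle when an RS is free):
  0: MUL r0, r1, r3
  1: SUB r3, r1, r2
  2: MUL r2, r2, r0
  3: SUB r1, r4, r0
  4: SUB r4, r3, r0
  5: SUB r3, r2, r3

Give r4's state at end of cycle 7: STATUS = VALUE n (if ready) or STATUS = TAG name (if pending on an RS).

STATUS = TAG Add2

cycle 1: issue MUL r0<-Mul1 // r0:Mul1,r1:6,r2:5,r3:6,r4:6
cycle 2: issue SUB r3<-Add1 // r0:Mul1,r1:6,r2:5,r3:Add1,r4:6
cycle 3: issue MUL r2<-Mul2 // r0:Mul1,r1:6,r2:Mul2,r3:Add1,r4:6
cycle 4: CDB Add1=1; issue SUB r1<-Add1 // r0:Mul1,r1:Add1,r2:Mul2,r3:1,r4:6
cycle 5: issue SUB r4<-Add2 // r0:Mul1,r1:Add1,r2:Mul2,r3:1,r4:Add2
cycle 6: CDB Mul1=36; stall // r0:36,r1:Add1,r2:Mul2,r3:1,r4:Add2
cycle 7: stall // r0:36,r1:Add1,r2:Mul2,r3:1,r4:Add2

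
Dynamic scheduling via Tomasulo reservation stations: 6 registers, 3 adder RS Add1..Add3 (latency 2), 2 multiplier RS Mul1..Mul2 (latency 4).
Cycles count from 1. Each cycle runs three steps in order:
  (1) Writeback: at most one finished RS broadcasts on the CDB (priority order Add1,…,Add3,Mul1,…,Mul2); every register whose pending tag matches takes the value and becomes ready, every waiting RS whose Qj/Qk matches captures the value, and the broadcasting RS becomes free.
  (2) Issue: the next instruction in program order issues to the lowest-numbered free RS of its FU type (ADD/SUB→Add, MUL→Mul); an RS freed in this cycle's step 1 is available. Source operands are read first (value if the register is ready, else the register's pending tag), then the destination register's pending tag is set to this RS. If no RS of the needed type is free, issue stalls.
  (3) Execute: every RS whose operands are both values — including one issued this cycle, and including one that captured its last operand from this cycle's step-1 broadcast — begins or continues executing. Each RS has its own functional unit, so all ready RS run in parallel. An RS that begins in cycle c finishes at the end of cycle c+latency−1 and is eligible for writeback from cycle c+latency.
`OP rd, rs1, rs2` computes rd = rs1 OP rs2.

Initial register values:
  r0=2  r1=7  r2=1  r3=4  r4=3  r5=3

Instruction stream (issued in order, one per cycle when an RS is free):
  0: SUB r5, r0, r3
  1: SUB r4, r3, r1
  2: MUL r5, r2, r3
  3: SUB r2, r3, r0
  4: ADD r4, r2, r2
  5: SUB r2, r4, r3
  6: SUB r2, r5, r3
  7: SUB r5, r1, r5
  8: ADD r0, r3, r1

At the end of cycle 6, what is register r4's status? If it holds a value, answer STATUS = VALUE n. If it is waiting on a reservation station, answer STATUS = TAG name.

c1: issue SUB r5<-Add1 | r0:2,r1:7,r2:1,r3:4,r4:3,r5:Add1
c2: issue SUB r4<-Add2 | r0:2,r1:7,r2:1,r3:4,r4:Add2,r5:Add1
c3: CDB Add1=-2; issue MUL r5<-Mul1 | r0:2,r1:7,r2:1,r3:4,r4:Add2,r5:Mul1
c4: CDB Add2=-3; issue SUB r2<-Add1 | r0:2,r1:7,r2:Add1,r3:4,r4:-3,r5:Mul1
c5: issue ADD r4<-Add2 | r0:2,r1:7,r2:Add1,r3:4,r4:Add2,r5:Mul1
c6: CDB Add1=2; issue SUB r2<-Add1 | r0:2,r1:7,r2:Add1,r3:4,r4:Add2,r5:Mul1

STATUS = TAG Add2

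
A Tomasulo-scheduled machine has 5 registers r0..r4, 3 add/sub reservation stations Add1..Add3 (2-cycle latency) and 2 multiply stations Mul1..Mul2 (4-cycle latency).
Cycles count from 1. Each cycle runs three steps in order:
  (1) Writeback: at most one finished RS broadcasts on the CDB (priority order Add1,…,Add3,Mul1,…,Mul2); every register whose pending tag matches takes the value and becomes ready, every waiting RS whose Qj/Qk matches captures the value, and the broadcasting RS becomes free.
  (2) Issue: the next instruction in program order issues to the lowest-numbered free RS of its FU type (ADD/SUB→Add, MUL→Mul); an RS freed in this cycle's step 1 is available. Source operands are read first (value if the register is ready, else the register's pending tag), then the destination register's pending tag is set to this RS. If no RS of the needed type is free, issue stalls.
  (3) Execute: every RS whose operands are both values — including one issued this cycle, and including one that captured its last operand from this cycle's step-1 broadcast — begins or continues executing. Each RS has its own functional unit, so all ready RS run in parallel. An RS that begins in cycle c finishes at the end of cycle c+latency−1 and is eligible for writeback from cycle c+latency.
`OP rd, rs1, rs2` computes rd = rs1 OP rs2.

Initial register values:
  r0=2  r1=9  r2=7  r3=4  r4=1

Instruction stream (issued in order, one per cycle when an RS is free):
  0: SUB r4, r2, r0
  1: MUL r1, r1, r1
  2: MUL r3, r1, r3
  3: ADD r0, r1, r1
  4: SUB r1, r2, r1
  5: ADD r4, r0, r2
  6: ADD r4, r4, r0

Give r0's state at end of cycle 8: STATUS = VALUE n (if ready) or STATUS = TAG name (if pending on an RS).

STATUS = VALUE 162

c1: issue SUB r4<-Add1 | r0:2,r1:9,r2:7,r3:4,r4:Add1
c2: issue MUL r1<-Mul1 | r0:2,r1:Mul1,r2:7,r3:4,r4:Add1
c3: CDB Add1=5; issue MUL r3<-Mul2 | r0:2,r1:Mul1,r2:7,r3:Mul2,r4:5
c4: issue ADD r0<-Add1 | r0:Add1,r1:Mul1,r2:7,r3:Mul2,r4:5
c5: issue SUB r1<-Add2 | r0:Add1,r1:Add2,r2:7,r3:Mul2,r4:5
c6: CDB Mul1=81; issue ADD r4<-Add3 | r0:Add1,r1:Add2,r2:7,r3:Mul2,r4:Add3
c7: stall | r0:Add1,r1:Add2,r2:7,r3:Mul2,r4:Add3
c8: CDB Add1=162; issue ADD r4<-Add1 | r0:162,r1:Add2,r2:7,r3:Mul2,r4:Add1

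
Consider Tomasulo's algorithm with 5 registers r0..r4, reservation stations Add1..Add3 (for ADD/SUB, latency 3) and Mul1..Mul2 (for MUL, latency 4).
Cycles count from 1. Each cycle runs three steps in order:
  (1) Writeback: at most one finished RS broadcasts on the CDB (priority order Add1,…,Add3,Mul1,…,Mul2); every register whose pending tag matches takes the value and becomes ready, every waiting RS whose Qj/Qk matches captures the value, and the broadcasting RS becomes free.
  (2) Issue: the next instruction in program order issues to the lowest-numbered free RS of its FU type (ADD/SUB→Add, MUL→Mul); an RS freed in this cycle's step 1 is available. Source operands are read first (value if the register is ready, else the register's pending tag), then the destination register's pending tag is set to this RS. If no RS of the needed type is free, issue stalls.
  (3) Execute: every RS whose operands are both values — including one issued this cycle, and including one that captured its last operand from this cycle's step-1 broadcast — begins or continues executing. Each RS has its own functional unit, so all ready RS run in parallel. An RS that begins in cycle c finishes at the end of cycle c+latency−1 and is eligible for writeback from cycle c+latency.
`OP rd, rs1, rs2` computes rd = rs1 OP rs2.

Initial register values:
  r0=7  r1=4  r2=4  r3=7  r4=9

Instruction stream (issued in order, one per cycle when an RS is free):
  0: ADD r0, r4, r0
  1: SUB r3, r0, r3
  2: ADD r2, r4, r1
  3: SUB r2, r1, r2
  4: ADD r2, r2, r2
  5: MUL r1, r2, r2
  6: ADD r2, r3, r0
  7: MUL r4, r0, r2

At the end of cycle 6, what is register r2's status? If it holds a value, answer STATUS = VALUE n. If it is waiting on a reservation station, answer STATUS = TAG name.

STATUS = TAG Add3

  c1: issue ADD r0<-Add1  regs: r0:Add1,r1:4,r2:4,r3:7,r4:9
  c2: issue SUB r3<-Add2  regs: r0:Add1,r1:4,r2:4,r3:Add2,r4:9
  c3: issue ADD r2<-Add3  regs: r0:Add1,r1:4,r2:Add3,r3:Add2,r4:9
  c4: CDB Add1=16; issue SUB r2<-Add1  regs: r0:16,r1:4,r2:Add1,r3:Add2,r4:9
  c5: stall  regs: r0:16,r1:4,r2:Add1,r3:Add2,r4:9
  c6: CDB Add3=13; issue ADD r2<-Add3  regs: r0:16,r1:4,r2:Add3,r3:Add2,r4:9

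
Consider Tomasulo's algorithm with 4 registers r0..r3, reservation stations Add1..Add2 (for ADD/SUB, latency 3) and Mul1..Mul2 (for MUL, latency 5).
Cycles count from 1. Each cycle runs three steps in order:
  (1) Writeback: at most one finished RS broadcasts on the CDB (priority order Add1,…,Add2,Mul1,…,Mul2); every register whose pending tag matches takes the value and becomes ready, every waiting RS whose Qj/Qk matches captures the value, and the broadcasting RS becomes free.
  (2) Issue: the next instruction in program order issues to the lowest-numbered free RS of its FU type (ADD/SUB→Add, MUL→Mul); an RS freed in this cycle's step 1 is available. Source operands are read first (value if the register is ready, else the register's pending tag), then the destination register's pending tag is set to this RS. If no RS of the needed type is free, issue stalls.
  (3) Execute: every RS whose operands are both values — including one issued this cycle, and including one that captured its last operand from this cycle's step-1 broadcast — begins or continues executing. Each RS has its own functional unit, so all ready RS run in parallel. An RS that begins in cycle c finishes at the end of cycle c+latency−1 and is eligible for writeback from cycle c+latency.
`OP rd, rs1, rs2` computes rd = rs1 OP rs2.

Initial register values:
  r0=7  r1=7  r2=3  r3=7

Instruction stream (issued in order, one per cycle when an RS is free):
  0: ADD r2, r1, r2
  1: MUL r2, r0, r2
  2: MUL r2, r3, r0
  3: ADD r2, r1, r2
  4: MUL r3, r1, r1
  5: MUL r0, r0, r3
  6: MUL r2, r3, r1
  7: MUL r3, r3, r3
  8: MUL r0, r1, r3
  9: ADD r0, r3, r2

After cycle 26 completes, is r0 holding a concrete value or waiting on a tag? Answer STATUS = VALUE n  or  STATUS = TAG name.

STATUS = VALUE 2744

cycle 1: issue ADD r2<-Add1 // r0:7,r1:7,r2:Add1,r3:7
cycle 2: issue MUL r2<-Mul1 // r0:7,r1:7,r2:Mul1,r3:7
cycle 3: issue MUL r2<-Mul2 // r0:7,r1:7,r2:Mul2,r3:7
cycle 4: CDB Add1=10; issue ADD r2<-Add1 // r0:7,r1:7,r2:Add1,r3:7
cycle 5: stall // r0:7,r1:7,r2:Add1,r3:7
cycle 6: stall // r0:7,r1:7,r2:Add1,r3:7
cycle 7: stall // r0:7,r1:7,r2:Add1,r3:7
cycle 8: CDB Mul2=49; issue MUL r3<-Mul2 // r0:7,r1:7,r2:Add1,r3:Mul2
cycle 9: CDB Mul1=70; issue MUL r0<-Mul1 // r0:Mul1,r1:7,r2:Add1,r3:Mul2
cycle 10: stall // r0:Mul1,r1:7,r2:Add1,r3:Mul2
cycle 11: CDB Add1=56; stall // r0:Mul1,r1:7,r2:56,r3:Mul2
cycle 12: stall // r0:Mul1,r1:7,r2:56,r3:Mul2
cycle 13: CDB Mul2=49; issue MUL r2<-Mul2 // r0:Mul1,r1:7,r2:Mul2,r3:49
cycle 14: stall // r0:Mul1,r1:7,r2:Mul2,r3:49
cycle 15: stall // r0:Mul1,r1:7,r2:Mul2,r3:49
cycle 16: stall // r0:Mul1,r1:7,r2:Mul2,r3:49
cycle 17: stall // r0:Mul1,r1:7,r2:Mul2,r3:49
cycle 18: CDB Mul1=343; issue MUL r3<-Mul1 // r0:343,r1:7,r2:Mul2,r3:Mul1
cycle 19: CDB Mul2=343; issue MUL r0<-Mul2 // r0:Mul2,r1:7,r2:343,r3:Mul1
cycle 20: issue ADD r0<-Add1 // r0:Add1,r1:7,r2:343,r3:Mul1
cycle 21: - // r0:Add1,r1:7,r2:343,r3:Mul1
cycle 22: - // r0:Add1,r1:7,r2:343,r3:Mul1
cycle 23: CDB Mul1=2401 // r0:Add1,r1:7,r2:343,r3:2401
cycle 24: - // r0:Add1,r1:7,r2:343,r3:2401
cycle 25: - // r0:Add1,r1:7,r2:343,r3:2401
cycle 26: CDB Add1=2744 // r0:2744,r1:7,r2:343,r3:2401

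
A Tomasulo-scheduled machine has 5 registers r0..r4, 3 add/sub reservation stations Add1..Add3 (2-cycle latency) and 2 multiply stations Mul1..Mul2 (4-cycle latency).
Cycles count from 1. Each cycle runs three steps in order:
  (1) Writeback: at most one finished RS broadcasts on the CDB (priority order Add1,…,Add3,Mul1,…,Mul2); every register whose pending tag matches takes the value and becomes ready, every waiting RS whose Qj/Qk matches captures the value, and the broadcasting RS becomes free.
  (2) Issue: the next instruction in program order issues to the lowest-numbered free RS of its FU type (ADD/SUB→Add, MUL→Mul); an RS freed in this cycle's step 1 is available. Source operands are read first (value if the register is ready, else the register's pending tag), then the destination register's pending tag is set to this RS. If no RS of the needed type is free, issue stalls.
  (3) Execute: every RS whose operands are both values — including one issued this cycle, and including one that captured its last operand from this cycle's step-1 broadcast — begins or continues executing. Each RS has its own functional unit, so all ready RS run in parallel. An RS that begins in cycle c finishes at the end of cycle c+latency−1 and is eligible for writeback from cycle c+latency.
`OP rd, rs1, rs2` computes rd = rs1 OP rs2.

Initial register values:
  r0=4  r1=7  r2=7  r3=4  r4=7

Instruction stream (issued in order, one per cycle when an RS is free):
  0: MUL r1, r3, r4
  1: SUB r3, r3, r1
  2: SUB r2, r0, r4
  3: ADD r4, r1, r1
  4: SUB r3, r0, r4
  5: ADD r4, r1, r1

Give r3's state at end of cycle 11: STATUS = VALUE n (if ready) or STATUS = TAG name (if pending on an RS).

STATUS = VALUE -52

cycle 1: issue MUL r1<-Mul1 // r0:4,r1:Mul1,r2:7,r3:4,r4:7
cycle 2: issue SUB r3<-Add1 // r0:4,r1:Mul1,r2:7,r3:Add1,r4:7
cycle 3: issue SUB r2<-Add2 // r0:4,r1:Mul1,r2:Add2,r3:Add1,r4:7
cycle 4: issue ADD r4<-Add3 // r0:4,r1:Mul1,r2:Add2,r3:Add1,r4:Add3
cycle 5: CDB Add2=-3; issue SUB r3<-Add2 // r0:4,r1:Mul1,r2:-3,r3:Add2,r4:Add3
cycle 6: CDB Mul1=28; stall // r0:4,r1:28,r2:-3,r3:Add2,r4:Add3
cycle 7: stall // r0:4,r1:28,r2:-3,r3:Add2,r4:Add3
cycle 8: CDB Add1=-24; issue ADD r4<-Add1 // r0:4,r1:28,r2:-3,r3:Add2,r4:Add1
cycle 9: CDB Add3=56 // r0:4,r1:28,r2:-3,r3:Add2,r4:Add1
cycle 10: CDB Add1=56 // r0:4,r1:28,r2:-3,r3:Add2,r4:56
cycle 11: CDB Add2=-52 // r0:4,r1:28,r2:-3,r3:-52,r4:56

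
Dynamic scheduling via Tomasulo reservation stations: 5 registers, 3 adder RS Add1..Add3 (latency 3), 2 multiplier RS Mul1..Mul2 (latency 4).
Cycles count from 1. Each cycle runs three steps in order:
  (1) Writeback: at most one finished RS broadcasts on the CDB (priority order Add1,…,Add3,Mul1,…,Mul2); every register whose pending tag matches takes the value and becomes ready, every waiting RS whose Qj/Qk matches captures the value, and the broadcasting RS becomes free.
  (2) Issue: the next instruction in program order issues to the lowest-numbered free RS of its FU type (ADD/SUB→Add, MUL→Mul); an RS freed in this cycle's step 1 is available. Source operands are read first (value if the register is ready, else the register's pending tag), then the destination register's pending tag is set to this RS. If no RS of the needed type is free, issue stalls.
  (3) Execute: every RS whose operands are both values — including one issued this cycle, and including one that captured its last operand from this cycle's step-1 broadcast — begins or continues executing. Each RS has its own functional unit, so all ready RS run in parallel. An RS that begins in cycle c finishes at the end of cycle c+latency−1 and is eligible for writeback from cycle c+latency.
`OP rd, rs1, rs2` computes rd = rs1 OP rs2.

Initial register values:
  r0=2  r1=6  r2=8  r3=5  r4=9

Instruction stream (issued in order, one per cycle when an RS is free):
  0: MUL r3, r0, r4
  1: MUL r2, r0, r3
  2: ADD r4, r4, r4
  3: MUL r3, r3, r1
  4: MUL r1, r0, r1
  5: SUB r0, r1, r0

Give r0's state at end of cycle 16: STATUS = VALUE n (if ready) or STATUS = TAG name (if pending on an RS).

STATUS = VALUE 10

  c1: issue MUL r3<-Mul1  regs: r0:2,r1:6,r2:8,r3:Mul1,r4:9
  c2: issue MUL r2<-Mul2  regs: r0:2,r1:6,r2:Mul2,r3:Mul1,r4:9
  c3: issue ADD r4<-Add1  regs: r0:2,r1:6,r2:Mul2,r3:Mul1,r4:Add1
  c4: stall  regs: r0:2,r1:6,r2:Mul2,r3:Mul1,r4:Add1
  c5: CDB Mul1=18; issue MUL r3<-Mul1  regs: r0:2,r1:6,r2:Mul2,r3:Mul1,r4:Add1
  c6: CDB Add1=18; stall  regs: r0:2,r1:6,r2:Mul2,r3:Mul1,r4:18
  c7: stall  regs: r0:2,r1:6,r2:Mul2,r3:Mul1,r4:18
  c8: stall  regs: r0:2,r1:6,r2:Mul2,r3:Mul1,r4:18
  c9: CDB Mul1=108; issue MUL r1<-Mul1  regs: r0:2,r1:Mul1,r2:Mul2,r3:108,r4:18
  c10: CDB Mul2=36; issue SUB r0<-Add1  regs: r0:Add1,r1:Mul1,r2:36,r3:108,r4:18
  c11: -  regs: r0:Add1,r1:Mul1,r2:36,r3:108,r4:18
  c12: -  regs: r0:Add1,r1:Mul1,r2:36,r3:108,r4:18
  c13: CDB Mul1=12  regs: r0:Add1,r1:12,r2:36,r3:108,r4:18
  c14: -  regs: r0:Add1,r1:12,r2:36,r3:108,r4:18
  c15: -  regs: r0:Add1,r1:12,r2:36,r3:108,r4:18
  c16: CDB Add1=10  regs: r0:10,r1:12,r2:36,r3:108,r4:18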